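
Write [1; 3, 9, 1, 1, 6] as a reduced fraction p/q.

509/385

Using pₖ = aₖpₖ₋₁ + pₖ₋₂ and qₖ = aₖqₖ₋₁ + qₖ₋₂:
  k=0: a=1, p=1, q=1
  k=1: a=3, p=4, q=3
  k=2: a=9, p=37, q=28
  k=3: a=1, p=41, q=31
  k=4: a=1, p=78, q=59
  k=5: a=6, p=509, q=385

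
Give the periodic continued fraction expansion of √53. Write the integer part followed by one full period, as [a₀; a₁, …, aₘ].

a₀ = ⌊√53⌋ = 7.
With m₀=0, d₀=1 and mₖ₊₁ = dₖaₖ − mₖ, dₖ₊₁ = (n − mₖ₊₁²)/dₖ, aₖ₊₁ = ⌊(a₀+mₖ₊₁)/dₖ₊₁⌋:
  k=1: m=7, d=4, a=3
  k=2: m=5, d=7, a=1
  k=3: m=2, d=7, a=1
  k=4: m=5, d=4, a=3
  k=5: m=7, d=1, a=14
d=1 and a=2a₀=14 at k=5, so the next step gives (m, d) = (7, 4) again — its k=1 value — and the period has length 5.

[7; 3, 1, 1, 3, 14]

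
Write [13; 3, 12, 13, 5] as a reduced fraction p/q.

32738/2457

Fold from the inside: start with 5/1.
  13 + 1/5 = 66/5
  12 + 5/66 = 797/66
  3 + 66/797 = 2457/797
  13 + 797/2457 = 32738/2457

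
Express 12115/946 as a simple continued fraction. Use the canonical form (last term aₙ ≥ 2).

12115 = 12·946 + 763
946 = 1·763 + 183
763 = 4·183 + 31
183 = 5·31 + 28
31 = 1·28 + 3
28 = 9·3 + 1
3 = 3·1 + 0  (stop)
So 12115/946 = [12; 1, 4, 5, 1, 9, 3].

[12; 1, 4, 5, 1, 9, 3]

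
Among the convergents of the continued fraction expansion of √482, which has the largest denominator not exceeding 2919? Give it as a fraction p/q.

21230/967

√482 = [21; 1, 20, 1, 42, …] (period length 4).
Convergents:
  p_0/q_0 = 21/1
  p_1/q_1 = 22/1
  p_2/q_2 = 461/21
  p_3/q_3 = 483/22
  p_4/q_4 = 20747/945
  p_5/q_5 = 21230/967
  p_6/q_6 = 445347/20285
q_5 = 967 ≤ 2919 < 20285 = q_6, so the answer is 21230/967.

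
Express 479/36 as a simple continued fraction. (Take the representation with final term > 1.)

[13; 3, 3, 1, 2]

479 = 13×36 + 11
36 = 3×11 + 3
11 = 3×3 + 2
3 = 1×2 + 1
2 = 2×1 + 0  (stop)
So 479/36 = [13; 3, 3, 1, 2].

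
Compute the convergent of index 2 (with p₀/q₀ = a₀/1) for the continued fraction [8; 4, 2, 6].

Using pₖ = aₖpₖ₋₁ + pₖ₋₂, qₖ = aₖqₖ₋₁ + qₖ₋₂ (with p₋₁=1, p₋₂=0, q₋₁=0, q₋₂=1):
  k=0: a=8, p=8, q=1
  k=1: a=4, p=33, q=4
  k=2: a=2, p=74, q=9

74/9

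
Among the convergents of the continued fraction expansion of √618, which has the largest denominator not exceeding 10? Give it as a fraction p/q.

√618 = [24; 1, 6, 8, 6, 1, 48, …] (period length 6).
Convergents:
  p_0/q_0 = 24/1
  p_1/q_1 = 25/1
  p_2/q_2 = 174/7
  p_3/q_3 = 1417/57
q_2 = 7 ≤ 10 < 57 = q_3, so the answer is 174/7.

174/7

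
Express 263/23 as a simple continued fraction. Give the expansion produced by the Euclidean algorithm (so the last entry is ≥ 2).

263 = 11×23 + 10
23 = 2×10 + 3
10 = 3×3 + 1
3 = 3×1 + 0  (stop)
So 263/23 = [11; 2, 3, 3].

[11; 2, 3, 3]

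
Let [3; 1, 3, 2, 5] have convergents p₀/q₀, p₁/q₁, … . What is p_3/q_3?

Using pₖ = aₖpₖ₋₁ + pₖ₋₂, qₖ = aₖqₖ₋₁ + qₖ₋₂ (with p₋₁=1, p₋₂=0, q₋₁=0, q₋₂=1):
  k=0: a=3, p=3, q=1
  k=1: a=1, p=4, q=1
  k=2: a=3, p=15, q=4
  k=3: a=2, p=34, q=9

34/9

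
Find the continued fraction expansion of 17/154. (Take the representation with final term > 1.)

17 = 0×154 + 17
154 = 9×17 + 1
17 = 17×1 + 0  (stop)
So 17/154 = [0; 9, 17].

[0; 9, 17]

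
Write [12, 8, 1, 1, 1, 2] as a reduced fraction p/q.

Using pₖ = aₖpₖ₋₁ + pₖ₋₂ and qₖ = aₖqₖ₋₁ + qₖ₋₂:
  k=0: a=12, p=12, q=1
  k=1: a=8, p=97, q=8
  k=2: a=1, p=109, q=9
  k=3: a=1, p=206, q=17
  k=4: a=1, p=315, q=26
  k=5: a=2, p=836, q=69

836/69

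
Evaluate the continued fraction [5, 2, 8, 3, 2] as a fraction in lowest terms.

673/123

Fold from the inside: start with 2/1.
  3 + 1/2 = 7/2
  8 + 2/7 = 58/7
  2 + 7/58 = 123/58
  5 + 58/123 = 673/123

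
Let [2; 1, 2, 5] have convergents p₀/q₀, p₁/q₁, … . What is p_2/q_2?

8/3

Using pₖ = aₖpₖ₋₁ + pₖ₋₂, qₖ = aₖqₖ₋₁ + qₖ₋₂ (with p₋₁=1, p₋₂=0, q₋₁=0, q₋₂=1):
  k=0: a=2, p=2, q=1
  k=1: a=1, p=3, q=1
  k=2: a=2, p=8, q=3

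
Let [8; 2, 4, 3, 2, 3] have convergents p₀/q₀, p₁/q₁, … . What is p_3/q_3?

Using pₖ = aₖpₖ₋₁ + pₖ₋₂, qₖ = aₖqₖ₋₁ + qₖ₋₂ (with p₋₁=1, p₋₂=0, q₋₁=0, q₋₂=1):
  k=0: a=8, p=8, q=1
  k=1: a=2, p=17, q=2
  k=2: a=4, p=76, q=9
  k=3: a=3, p=245, q=29

245/29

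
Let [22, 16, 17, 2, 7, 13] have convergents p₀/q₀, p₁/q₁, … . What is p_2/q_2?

Using pₖ = aₖpₖ₋₁ + pₖ₋₂, qₖ = aₖqₖ₋₁ + qₖ₋₂ (with p₋₁=1, p₋₂=0, q₋₁=0, q₋₂=1):
  k=0: a=22, p=22, q=1
  k=1: a=16, p=353, q=16
  k=2: a=17, p=6023, q=273

6023/273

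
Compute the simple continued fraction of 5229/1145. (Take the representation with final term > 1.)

[4; 1, 1, 3, 4, 7, 2, 2]

5229 = 4×1145 + 649
1145 = 1×649 + 496
649 = 1×496 + 153
496 = 3×153 + 37
153 = 4×37 + 5
37 = 7×5 + 2
5 = 2×2 + 1
2 = 2×1 + 0  (stop)
So 5229/1145 = [4; 1, 1, 3, 4, 7, 2, 2].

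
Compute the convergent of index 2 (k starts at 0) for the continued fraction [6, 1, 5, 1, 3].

Using pₖ = aₖpₖ₋₁ + pₖ₋₂, qₖ = aₖqₖ₋₁ + qₖ₋₂ (with p₋₁=1, p₋₂=0, q₋₁=0, q₋₂=1):
  k=0: a=6, p=6, q=1
  k=1: a=1, p=7, q=1
  k=2: a=5, p=41, q=6

41/6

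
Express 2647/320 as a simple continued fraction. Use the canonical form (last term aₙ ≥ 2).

[8; 3, 1, 2, 9, 3]

2647 = 8×320 + 87
320 = 3×87 + 59
87 = 1×59 + 28
59 = 2×28 + 3
28 = 9×3 + 1
3 = 3×1 + 0  (stop)
So 2647/320 = [8; 3, 1, 2, 9, 3].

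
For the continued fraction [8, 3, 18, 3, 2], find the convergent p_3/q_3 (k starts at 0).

Using pₖ = aₖpₖ₋₁ + pₖ₋₂, qₖ = aₖqₖ₋₁ + qₖ₋₂ (with p₋₁=1, p₋₂=0, q₋₁=0, q₋₂=1):
  k=0: a=8, p=8, q=1
  k=1: a=3, p=25, q=3
  k=2: a=18, p=458, q=55
  k=3: a=3, p=1399, q=168

1399/168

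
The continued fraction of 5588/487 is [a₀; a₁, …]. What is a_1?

5588 = 11·487 + 231   →  a_0 = 11
487 = 2·231 + 25   →  a_1 = 2

2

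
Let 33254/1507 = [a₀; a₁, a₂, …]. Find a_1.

15

33254 = 22·1507 + 100   →  a_0 = 22
1507 = 15·100 + 7   →  a_1 = 15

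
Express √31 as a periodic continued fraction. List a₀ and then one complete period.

[5; 1, 1, 3, 5, 3, 1, 1, 10]

a₀ = ⌊√31⌋ = 5.
With m₀=0, d₀=1 and mₖ₊₁ = dₖaₖ − mₖ, dₖ₊₁ = (n − mₖ₊₁²)/dₖ, aₖ₊₁ = ⌊(a₀+mₖ₊₁)/dₖ₊₁⌋:
  k=1: m=5, d=6, a=1
  k=2: m=1, d=5, a=1
  k=3: m=4, d=3, a=3
  k=4: m=5, d=2, a=5
  k=5: m=5, d=3, a=3
  k=6: m=4, d=5, a=1
  k=7: m=1, d=6, a=1
  k=8: m=5, d=1, a=10
d=1 and a=2a₀=10 at k=8, so the next step gives (m, d) = (5, 6) again — its k=1 value — and the period has length 8.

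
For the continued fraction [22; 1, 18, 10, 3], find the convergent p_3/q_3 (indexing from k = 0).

4383/191

Using pₖ = aₖpₖ₋₁ + pₖ₋₂, qₖ = aₖqₖ₋₁ + qₖ₋₂ (with p₋₁=1, p₋₂=0, q₋₁=0, q₋₂=1):
  k=0: a=22, p=22, q=1
  k=1: a=1, p=23, q=1
  k=2: a=18, p=436, q=19
  k=3: a=10, p=4383, q=191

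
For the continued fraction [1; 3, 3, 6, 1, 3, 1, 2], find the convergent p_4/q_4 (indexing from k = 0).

Using pₖ = aₖpₖ₋₁ + pₖ₋₂, qₖ = aₖqₖ₋₁ + qₖ₋₂ (with p₋₁=1, p₋₂=0, q₋₁=0, q₋₂=1):
  k=0: a=1, p=1, q=1
  k=1: a=3, p=4, q=3
  k=2: a=3, p=13, q=10
  k=3: a=6, p=82, q=63
  k=4: a=1, p=95, q=73

95/73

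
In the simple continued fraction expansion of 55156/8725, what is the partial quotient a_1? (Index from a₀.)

3

55156 = 6·8725 + 2806   →  a_0 = 6
8725 = 3·2806 + 307   →  a_1 = 3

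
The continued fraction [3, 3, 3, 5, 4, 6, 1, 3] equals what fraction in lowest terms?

Fold from the inside: start with 3/1.
  1 + 1/3 = 4/3
  6 + 3/4 = 27/4
  4 + 4/27 = 112/27
  5 + 27/112 = 587/112
  3 + 112/587 = 1873/587
  3 + 587/1873 = 6206/1873
  3 + 1873/6206 = 20491/6206

20491/6206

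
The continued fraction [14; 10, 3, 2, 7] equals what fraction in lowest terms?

7542/535

Using pₖ = aₖpₖ₋₁ + pₖ₋₂ and qₖ = aₖqₖ₋₁ + qₖ₋₂:
  k=0: a=14, p=14, q=1
  k=1: a=10, p=141, q=10
  k=2: a=3, p=437, q=31
  k=3: a=2, p=1015, q=72
  k=4: a=7, p=7542, q=535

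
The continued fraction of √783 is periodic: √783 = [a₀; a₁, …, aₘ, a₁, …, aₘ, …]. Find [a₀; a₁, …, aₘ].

a₀ = ⌊√783⌋ = 27.

[27; 1, 54]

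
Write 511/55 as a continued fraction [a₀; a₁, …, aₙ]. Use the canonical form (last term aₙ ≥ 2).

511 = 9×55 + 16
55 = 3×16 + 7
16 = 2×7 + 2
7 = 3×2 + 1
2 = 2×1 + 0  (stop)
So 511/55 = [9; 3, 2, 3, 2].

[9; 3, 2, 3, 2]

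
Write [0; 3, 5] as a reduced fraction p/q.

5/16

Fold from the inside: start with 5/1.
  3 + 1/5 = 16/5
  0 + 5/16 = 5/16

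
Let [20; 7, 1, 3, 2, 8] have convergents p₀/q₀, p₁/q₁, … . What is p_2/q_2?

Using pₖ = aₖpₖ₋₁ + pₖ₋₂, qₖ = aₖqₖ₋₁ + qₖ₋₂ (with p₋₁=1, p₋₂=0, q₋₁=0, q₋₂=1):
  k=0: a=20, p=20, q=1
  k=1: a=7, p=141, q=7
  k=2: a=1, p=161, q=8

161/8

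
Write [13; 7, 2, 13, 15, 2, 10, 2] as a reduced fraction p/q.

1815361/138222

Using pₖ = aₖpₖ₋₁ + pₖ₋₂ and qₖ = aₖqₖ₋₁ + qₖ₋₂:
  k=0: a=13, p=13, q=1
  k=1: a=7, p=92, q=7
  k=2: a=2, p=197, q=15
  k=3: a=13, p=2653, q=202
  k=4: a=15, p=39992, q=3045
  k=5: a=2, p=82637, q=6292
  k=6: a=10, p=866362, q=65965
  k=7: a=2, p=1815361, q=138222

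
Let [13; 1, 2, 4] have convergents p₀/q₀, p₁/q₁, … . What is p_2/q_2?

Using pₖ = aₖpₖ₋₁ + pₖ₋₂, qₖ = aₖqₖ₋₁ + qₖ₋₂ (with p₋₁=1, p₋₂=0, q₋₁=0, q₋₂=1):
  k=0: a=13, p=13, q=1
  k=1: a=1, p=14, q=1
  k=2: a=2, p=41, q=3

41/3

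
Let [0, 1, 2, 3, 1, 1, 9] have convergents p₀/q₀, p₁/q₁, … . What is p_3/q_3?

Using pₖ = aₖpₖ₋₁ + pₖ₋₂, qₖ = aₖqₖ₋₁ + qₖ₋₂ (with p₋₁=1, p₋₂=0, q₋₁=0, q₋₂=1):
  k=0: a=0, p=0, q=1
  k=1: a=1, p=1, q=1
  k=2: a=2, p=2, q=3
  k=3: a=3, p=7, q=10

7/10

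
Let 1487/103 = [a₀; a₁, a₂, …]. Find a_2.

3

1487 = 14·103 + 45   →  a_0 = 14
103 = 2·45 + 13   →  a_1 = 2
45 = 3·13 + 6   →  a_2 = 3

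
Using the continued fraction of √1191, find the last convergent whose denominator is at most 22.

69/2

√1191 = [34; 1, 1, 22, 1, 1, 68, …] (period length 6).
Convergents:
  p_0/q_0 = 34/1
  p_1/q_1 = 35/1
  p_2/q_2 = 69/2
  p_3/q_3 = 1553/45
q_2 = 2 ≤ 22 < 45 = q_3, so the answer is 69/2.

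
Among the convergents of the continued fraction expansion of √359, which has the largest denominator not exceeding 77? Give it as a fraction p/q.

√359 = [18; 1, 17, 1, 36, …] (period length 4).
Convergents:
  p_0/q_0 = 18/1
  p_1/q_1 = 19/1
  p_2/q_2 = 341/18
  p_3/q_3 = 360/19
  p_4/q_4 = 13301/702
q_3 = 19 ≤ 77 < 702 = q_4, so the answer is 360/19.

360/19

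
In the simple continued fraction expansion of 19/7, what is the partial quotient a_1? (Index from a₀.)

1

19 = 2·7 + 5   →  a_0 = 2
7 = 1·5 + 2   →  a_1 = 1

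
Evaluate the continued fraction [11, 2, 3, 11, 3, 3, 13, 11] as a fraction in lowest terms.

1365559/119468

Fold from the inside: start with 11/1.
  13 + 1/11 = 144/11
  3 + 11/144 = 443/144
  3 + 144/443 = 1473/443
  11 + 443/1473 = 16646/1473
  3 + 1473/16646 = 51411/16646
  2 + 16646/51411 = 119468/51411
  11 + 51411/119468 = 1365559/119468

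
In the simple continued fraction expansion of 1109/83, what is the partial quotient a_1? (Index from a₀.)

1109 = 13·83 + 30   →  a_0 = 13
83 = 2·30 + 23   →  a_1 = 2

2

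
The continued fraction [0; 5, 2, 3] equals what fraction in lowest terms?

Using pₖ = aₖpₖ₋₁ + pₖ₋₂ and qₖ = aₖqₖ₋₁ + qₖ₋₂:
  k=0: a=0, p=0, q=1
  k=1: a=5, p=1, q=5
  k=2: a=2, p=2, q=11
  k=3: a=3, p=7, q=38

7/38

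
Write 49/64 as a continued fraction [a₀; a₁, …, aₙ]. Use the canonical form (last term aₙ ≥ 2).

[0; 1, 3, 3, 1, 3]

49 = 0×64 + 49
64 = 1×49 + 15
49 = 3×15 + 4
15 = 3×4 + 3
4 = 1×3 + 1
3 = 3×1 + 0  (stop)
So 49/64 = [0; 1, 3, 3, 1, 3].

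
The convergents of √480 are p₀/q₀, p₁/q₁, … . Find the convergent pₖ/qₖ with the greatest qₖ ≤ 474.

10341/472

√480 = [21; 1, 9, 1, 42, …] (period length 4).
Convergents:
  p_0/q_0 = 21/1
  p_1/q_1 = 22/1
  p_2/q_2 = 219/10
  p_3/q_3 = 241/11
  p_4/q_4 = 10341/472
  p_5/q_5 = 10582/483
q_4 = 472 ≤ 474 < 483 = q_5, so the answer is 10341/472.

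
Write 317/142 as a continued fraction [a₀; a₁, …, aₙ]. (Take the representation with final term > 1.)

317 = 2*142 + 33
142 = 4*33 + 10
33 = 3*10 + 3
10 = 3*3 + 1
3 = 3*1 + 0  (stop)
So 317/142 = [2; 4, 3, 3, 3].

[2; 4, 3, 3, 3]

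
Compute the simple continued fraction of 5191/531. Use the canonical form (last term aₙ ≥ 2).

[9; 1, 3, 2, 6, 9]

5191 = 9*531 + 412
531 = 1*412 + 119
412 = 3*119 + 55
119 = 2*55 + 9
55 = 6*9 + 1
9 = 9*1 + 0  (stop)
So 5191/531 = [9; 1, 3, 2, 6, 9].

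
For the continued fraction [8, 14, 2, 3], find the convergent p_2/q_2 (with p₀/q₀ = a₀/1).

Using pₖ = aₖpₖ₋₁ + pₖ₋₂, qₖ = aₖqₖ₋₁ + qₖ₋₂ (with p₋₁=1, p₋₂=0, q₋₁=0, q₋₂=1):
  k=0: a=8, p=8, q=1
  k=1: a=14, p=113, q=14
  k=2: a=2, p=234, q=29

234/29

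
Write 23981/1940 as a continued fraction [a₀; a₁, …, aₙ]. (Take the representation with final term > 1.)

23981 = 12×1940 + 701
1940 = 2×701 + 538
701 = 1×538 + 163
538 = 3×163 + 49
163 = 3×49 + 16
49 = 3×16 + 1
16 = 16×1 + 0  (stop)
So 23981/1940 = [12; 2, 1, 3, 3, 3, 16].

[12; 2, 1, 3, 3, 3, 16]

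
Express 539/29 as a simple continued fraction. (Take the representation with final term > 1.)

[18; 1, 1, 2, 2, 2]

539 = 18×29 + 17
29 = 1×17 + 12
17 = 1×12 + 5
12 = 2×5 + 2
5 = 2×2 + 1
2 = 2×1 + 0  (stop)
So 539/29 = [18; 1, 1, 2, 2, 2].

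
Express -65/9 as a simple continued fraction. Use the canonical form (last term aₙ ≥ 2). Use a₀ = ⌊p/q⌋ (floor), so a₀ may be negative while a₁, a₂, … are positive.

-65 = -8·9 + 7
9 = 1·7 + 2
7 = 3·2 + 1
2 = 2·1 + 0  (stop)
So -65/9 = [-8; 1, 3, 2].

[-8; 1, 3, 2]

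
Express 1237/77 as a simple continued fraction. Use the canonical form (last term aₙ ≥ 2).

1237 = 16×77 + 5
77 = 15×5 + 2
5 = 2×2 + 1
2 = 2×1 + 0  (stop)
So 1237/77 = [16; 15, 2, 2].

[16; 15, 2, 2]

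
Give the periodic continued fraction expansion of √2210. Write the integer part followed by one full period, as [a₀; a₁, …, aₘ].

[47; 94]

a₀ = ⌊√2210⌋ = 47.
With m₀=0, d₀=1 and mₖ₊₁ = dₖaₖ − mₖ, dₖ₊₁ = (n − mₖ₊₁²)/dₖ, aₖ₊₁ = ⌊(a₀+mₖ₊₁)/dₖ₊₁⌋:
  k=1: m=47, d=1, a=94
d=1 and a=2a₀=94 at k=1, so the next step gives (m, d) = (47, 1) again — its k=1 value — and the period has length 1.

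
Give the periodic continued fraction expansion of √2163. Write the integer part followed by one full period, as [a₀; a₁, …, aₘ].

[46; 1, 1, 30, 1, 1, 92]

a₀ = ⌊√2163⌋ = 46.
With m₀=0, d₀=1 and mₖ₊₁ = dₖaₖ − mₖ, dₖ₊₁ = (n − mₖ₊₁²)/dₖ, aₖ₊₁ = ⌊(a₀+mₖ₊₁)/dₖ₊₁⌋:
  k=1: m=46, d=47, a=1
  k=2: m=1, d=46, a=1
  k=3: m=45, d=3, a=30
  k=4: m=45, d=46, a=1
  k=5: m=1, d=47, a=1
  k=6: m=46, d=1, a=92
d=1 and a=2a₀=92 at k=6, so the next step gives (m, d) = (46, 47) again — its k=1 value — and the period has length 6.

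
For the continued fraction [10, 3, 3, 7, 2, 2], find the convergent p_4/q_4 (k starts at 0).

1607/156

Using pₖ = aₖpₖ₋₁ + pₖ₋₂, qₖ = aₖqₖ₋₁ + qₖ₋₂ (with p₋₁=1, p₋₂=0, q₋₁=0, q₋₂=1):
  k=0: a=10, p=10, q=1
  k=1: a=3, p=31, q=3
  k=2: a=3, p=103, q=10
  k=3: a=7, p=752, q=73
  k=4: a=2, p=1607, q=156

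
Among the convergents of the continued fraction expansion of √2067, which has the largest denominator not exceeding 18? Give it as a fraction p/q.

591/13

√2067 = [45; 2, 6, 2, 90, …] (period length 4).
Convergents:
  p_0/q_0 = 45/1
  p_1/q_1 = 91/2
  p_2/q_2 = 591/13
  p_3/q_3 = 1273/28
q_2 = 13 ≤ 18 < 28 = q_3, so the answer is 591/13.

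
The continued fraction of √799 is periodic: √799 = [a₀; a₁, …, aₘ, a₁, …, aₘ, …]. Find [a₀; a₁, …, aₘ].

[28; 3, 1, 3, 56]

a₀ = ⌊√799⌋ = 28.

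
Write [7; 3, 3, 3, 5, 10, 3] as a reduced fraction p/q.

Fold from the inside: start with 3/1.
  10 + 1/3 = 31/3
  5 + 3/31 = 158/31
  3 + 31/158 = 505/158
  3 + 158/505 = 1673/505
  3 + 505/1673 = 5524/1673
  7 + 1673/5524 = 40341/5524

40341/5524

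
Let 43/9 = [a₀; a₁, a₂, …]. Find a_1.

1

43 = 4·9 + 7   →  a_0 = 4
9 = 1·7 + 2   →  a_1 = 1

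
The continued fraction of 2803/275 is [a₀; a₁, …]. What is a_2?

5

2803 = 10·275 + 53   →  a_0 = 10
275 = 5·53 + 10   →  a_1 = 5
53 = 5·10 + 3   →  a_2 = 5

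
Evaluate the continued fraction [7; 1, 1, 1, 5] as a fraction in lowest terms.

130/17

Fold from the inside: start with 5/1.
  1 + 1/5 = 6/5
  1 + 5/6 = 11/6
  1 + 6/11 = 17/11
  7 + 11/17 = 130/17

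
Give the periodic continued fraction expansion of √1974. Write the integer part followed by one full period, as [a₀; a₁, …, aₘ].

[44; 2, 3, 17, 2, 17, 3, 2, 88]

a₀ = ⌊√1974⌋ = 44.
With m₀=0, d₀=1 and mₖ₊₁ = dₖaₖ − mₖ, dₖ₊₁ = (n − mₖ₊₁²)/dₖ, aₖ₊₁ = ⌊(a₀+mₖ₊₁)/dₖ₊₁⌋:
  k=1: m=44, d=38, a=2
  k=2: m=32, d=25, a=3
  k=3: m=43, d=5, a=17
  k=4: m=42, d=42, a=2
  k=5: m=42, d=5, a=17
  k=6: m=43, d=25, a=3
  k=7: m=32, d=38, a=2
  k=8: m=44, d=1, a=88
d=1 and a=2a₀=88 at k=8, so the next step gives (m, d) = (44, 38) again — its k=1 value — and the period has length 8.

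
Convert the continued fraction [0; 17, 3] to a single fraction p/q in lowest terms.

Using pₖ = aₖpₖ₋₁ + pₖ₋₂ and qₖ = aₖqₖ₋₁ + qₖ₋₂:
  k=0: a=0, p=0, q=1
  k=1: a=17, p=1, q=17
  k=2: a=3, p=3, q=52

3/52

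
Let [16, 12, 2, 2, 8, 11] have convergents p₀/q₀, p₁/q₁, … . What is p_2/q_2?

402/25

Using pₖ = aₖpₖ₋₁ + pₖ₋₂, qₖ = aₖqₖ₋₁ + qₖ₋₂ (with p₋₁=1, p₋₂=0, q₋₁=0, q₋₂=1):
  k=0: a=16, p=16, q=1
  k=1: a=12, p=193, q=12
  k=2: a=2, p=402, q=25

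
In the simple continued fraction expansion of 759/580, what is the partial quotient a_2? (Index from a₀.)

4

759 = 1·580 + 179   →  a_0 = 1
580 = 3·179 + 43   →  a_1 = 3
179 = 4·43 + 7   →  a_2 = 4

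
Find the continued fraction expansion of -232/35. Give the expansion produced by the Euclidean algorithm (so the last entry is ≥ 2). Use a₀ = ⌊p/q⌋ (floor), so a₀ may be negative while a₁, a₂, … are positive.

-232 = -7*35 + 13
35 = 2*13 + 9
13 = 1*9 + 4
9 = 2*4 + 1
4 = 4*1 + 0  (stop)
So -232/35 = [-7; 2, 1, 2, 4].

[-7; 2, 1, 2, 4]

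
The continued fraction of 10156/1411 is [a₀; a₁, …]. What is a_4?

10156 = 7·1411 + 279   →  a_0 = 7
1411 = 5·279 + 16   →  a_1 = 5
279 = 17·16 + 7   →  a_2 = 17
16 = 2·7 + 2   →  a_3 = 2
7 = 3·2 + 1   →  a_4 = 3

3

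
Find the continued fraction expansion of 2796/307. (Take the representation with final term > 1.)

[9; 9, 3, 3, 3]

2796 = 9*307 + 33
307 = 9*33 + 10
33 = 3*10 + 3
10 = 3*3 + 1
3 = 3*1 + 0  (stop)
So 2796/307 = [9; 9, 3, 3, 3].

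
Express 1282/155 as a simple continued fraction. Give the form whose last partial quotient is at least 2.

1282 = 8·155 + 42
155 = 3·42 + 29
42 = 1·29 + 13
29 = 2·13 + 3
13 = 4·3 + 1
3 = 3·1 + 0  (stop)
So 1282/155 = [8; 3, 1, 2, 4, 3].

[8; 3, 1, 2, 4, 3]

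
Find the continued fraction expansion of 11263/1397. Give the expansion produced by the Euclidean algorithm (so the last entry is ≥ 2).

11263 = 8×1397 + 87
1397 = 16×87 + 5
87 = 17×5 + 2
5 = 2×2 + 1
2 = 2×1 + 0  (stop)
So 11263/1397 = [8; 16, 17, 2, 2].

[8; 16, 17, 2, 2]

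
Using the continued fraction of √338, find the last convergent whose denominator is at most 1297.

√338 = [18; 2, 1, 1, 2, 36, …] (period length 5).
Convergents:
  p_0/q_0 = 18/1
  p_1/q_1 = 37/2
  p_2/q_2 = 55/3
  p_3/q_3 = 92/5
  p_4/q_4 = 239/13
  p_5/q_5 = 8696/473
  p_6/q_6 = 17631/959
  p_7/q_7 = 26327/1432
q_6 = 959 ≤ 1297 < 1432 = q_7, so the answer is 17631/959.

17631/959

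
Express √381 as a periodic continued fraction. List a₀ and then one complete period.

[19; 1, 1, 12, 1, 1, 38]

a₀ = ⌊√381⌋ = 19.
With m₀=0, d₀=1 and mₖ₊₁ = dₖaₖ − mₖ, dₖ₊₁ = (n − mₖ₊₁²)/dₖ, aₖ₊₁ = ⌊(a₀+mₖ₊₁)/dₖ₊₁⌋:
  k=1: m=19, d=20, a=1
  k=2: m=1, d=19, a=1
  k=3: m=18, d=3, a=12
  k=4: m=18, d=19, a=1
  k=5: m=1, d=20, a=1
  k=6: m=19, d=1, a=38
d=1 and a=2a₀=38 at k=6, so the next step gives (m, d) = (19, 20) again — its k=1 value — and the period has length 6.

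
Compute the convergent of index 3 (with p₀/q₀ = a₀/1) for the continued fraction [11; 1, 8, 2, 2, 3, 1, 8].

226/19

Using pₖ = aₖpₖ₋₁ + pₖ₋₂, qₖ = aₖqₖ₋₁ + qₖ₋₂ (with p₋₁=1, p₋₂=0, q₋₁=0, q₋₂=1):
  k=0: a=11, p=11, q=1
  k=1: a=1, p=12, q=1
  k=2: a=8, p=107, q=9
  k=3: a=2, p=226, q=19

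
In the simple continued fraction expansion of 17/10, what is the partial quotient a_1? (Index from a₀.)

1

17 = 1·10 + 7   →  a_0 = 1
10 = 1·7 + 3   →  a_1 = 1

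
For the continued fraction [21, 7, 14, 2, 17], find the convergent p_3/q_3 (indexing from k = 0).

Using pₖ = aₖpₖ₋₁ + pₖ₋₂, qₖ = aₖqₖ₋₁ + qₖ₋₂ (with p₋₁=1, p₋₂=0, q₋₁=0, q₋₂=1):
  k=0: a=21, p=21, q=1
  k=1: a=7, p=148, q=7
  k=2: a=14, p=2093, q=99
  k=3: a=2, p=4334, q=205

4334/205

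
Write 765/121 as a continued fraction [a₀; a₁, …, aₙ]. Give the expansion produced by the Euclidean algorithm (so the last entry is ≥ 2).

765 = 6·121 + 39
121 = 3·39 + 4
39 = 9·4 + 3
4 = 1·3 + 1
3 = 3·1 + 0  (stop)
So 765/121 = [6; 3, 9, 1, 3].

[6; 3, 9, 1, 3]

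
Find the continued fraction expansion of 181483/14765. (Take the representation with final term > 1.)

[12; 3, 2, 3, 7, 8, 3, 3]

181483 = 12*14765 + 4303
14765 = 3*4303 + 1856
4303 = 2*1856 + 591
1856 = 3*591 + 83
591 = 7*83 + 10
83 = 8*10 + 3
10 = 3*3 + 1
3 = 3*1 + 0  (stop)
So 181483/14765 = [12; 3, 2, 3, 7, 8, 3, 3].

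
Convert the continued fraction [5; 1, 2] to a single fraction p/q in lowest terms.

Fold from the inside: start with 2/1.
  1 + 1/2 = 3/2
  5 + 2/3 = 17/3

17/3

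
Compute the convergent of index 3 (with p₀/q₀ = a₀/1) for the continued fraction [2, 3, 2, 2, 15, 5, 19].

Using pₖ = aₖpₖ₋₁ + pₖ₋₂, qₖ = aₖqₖ₋₁ + qₖ₋₂ (with p₋₁=1, p₋₂=0, q₋₁=0, q₋₂=1):
  k=0: a=2, p=2, q=1
  k=1: a=3, p=7, q=3
  k=2: a=2, p=16, q=7
  k=3: a=2, p=39, q=17

39/17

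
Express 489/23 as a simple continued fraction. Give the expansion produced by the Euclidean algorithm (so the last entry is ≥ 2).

489 = 21·23 + 6
23 = 3·6 + 5
6 = 1·5 + 1
5 = 5·1 + 0  (stop)
So 489/23 = [21; 3, 1, 5].

[21; 3, 1, 5]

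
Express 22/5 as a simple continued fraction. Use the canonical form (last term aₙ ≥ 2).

[4; 2, 2]

22 = 4*5 + 2
5 = 2*2 + 1
2 = 2*1 + 0  (stop)
So 22/5 = [4; 2, 2].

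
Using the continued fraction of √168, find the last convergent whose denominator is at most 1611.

√168 = [12; 1, 24, …] (period length 2).
Convergents:
  p_0/q_0 = 12/1
  p_1/q_1 = 13/1
  p_2/q_2 = 324/25
  p_3/q_3 = 337/26
  p_4/q_4 = 8412/649
  p_5/q_5 = 8749/675
  p_6/q_6 = 218388/16849
q_5 = 675 ≤ 1611 < 16849 = q_6, so the answer is 8749/675.

8749/675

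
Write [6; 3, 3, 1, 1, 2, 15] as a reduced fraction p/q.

5725/908

Using pₖ = aₖpₖ₋₁ + pₖ₋₂ and qₖ = aₖqₖ₋₁ + qₖ₋₂:
  k=0: a=6, p=6, q=1
  k=1: a=3, p=19, q=3
  k=2: a=3, p=63, q=10
  k=3: a=1, p=82, q=13
  k=4: a=1, p=145, q=23
  k=5: a=2, p=372, q=59
  k=6: a=15, p=5725, q=908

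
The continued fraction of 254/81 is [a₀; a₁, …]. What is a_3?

1

254 = 3·81 + 11   →  a_0 = 3
81 = 7·11 + 4   →  a_1 = 7
11 = 2·4 + 3   →  a_2 = 2
4 = 1·3 + 1   →  a_3 = 1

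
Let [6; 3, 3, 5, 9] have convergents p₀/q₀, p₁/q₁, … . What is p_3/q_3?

334/53

Using pₖ = aₖpₖ₋₁ + pₖ₋₂, qₖ = aₖqₖ₋₁ + qₖ₋₂ (with p₋₁=1, p₋₂=0, q₋₁=0, q₋₂=1):
  k=0: a=6, p=6, q=1
  k=1: a=3, p=19, q=3
  k=2: a=3, p=63, q=10
  k=3: a=5, p=334, q=53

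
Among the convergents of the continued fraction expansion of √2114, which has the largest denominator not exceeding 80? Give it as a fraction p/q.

√2114 = [45; 1, 44, 1, 90, …] (period length 4).
Convergents:
  p_0/q_0 = 45/1
  p_1/q_1 = 46/1
  p_2/q_2 = 2069/45
  p_3/q_3 = 2115/46
  p_4/q_4 = 192419/4185
q_3 = 46 ≤ 80 < 4185 = q_4, so the answer is 2115/46.

2115/46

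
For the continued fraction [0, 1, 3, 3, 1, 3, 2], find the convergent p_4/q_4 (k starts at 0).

13/17

Using pₖ = aₖpₖ₋₁ + pₖ₋₂, qₖ = aₖqₖ₋₁ + qₖ₋₂ (with p₋₁=1, p₋₂=0, q₋₁=0, q₋₂=1):
  k=0: a=0, p=0, q=1
  k=1: a=1, p=1, q=1
  k=2: a=3, p=3, q=4
  k=3: a=3, p=10, q=13
  k=4: a=1, p=13, q=17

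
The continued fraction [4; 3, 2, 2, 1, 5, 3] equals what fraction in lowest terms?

1867/435

Using pₖ = aₖpₖ₋₁ + pₖ₋₂ and qₖ = aₖqₖ₋₁ + qₖ₋₂:
  k=0: a=4, p=4, q=1
  k=1: a=3, p=13, q=3
  k=2: a=2, p=30, q=7
  k=3: a=2, p=73, q=17
  k=4: a=1, p=103, q=24
  k=5: a=5, p=588, q=137
  k=6: a=3, p=1867, q=435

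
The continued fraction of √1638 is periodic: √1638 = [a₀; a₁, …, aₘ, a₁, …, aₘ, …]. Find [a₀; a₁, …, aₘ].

a₀ = ⌊√1638⌋ = 40.

[40; 2, 8, 2, 80]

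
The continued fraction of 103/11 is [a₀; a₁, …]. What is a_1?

103 = 9·11 + 4   →  a_0 = 9
11 = 2·4 + 3   →  a_1 = 2

2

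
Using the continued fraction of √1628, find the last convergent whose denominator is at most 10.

√1628 = [40; 2, 1, 6, 1, 2, 80, …] (period length 6).
Convergents:
  p_0/q_0 = 40/1
  p_1/q_1 = 81/2
  p_2/q_2 = 121/3
  p_3/q_3 = 807/20
q_2 = 3 ≤ 10 < 20 = q_3, so the answer is 121/3.

121/3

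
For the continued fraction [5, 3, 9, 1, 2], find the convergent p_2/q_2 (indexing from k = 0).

Using pₖ = aₖpₖ₋₁ + pₖ₋₂, qₖ = aₖqₖ₋₁ + qₖ₋₂ (with p₋₁=1, p₋₂=0, q₋₁=0, q₋₂=1):
  k=0: a=5, p=5, q=1
  k=1: a=3, p=16, q=3
  k=2: a=9, p=149, q=28

149/28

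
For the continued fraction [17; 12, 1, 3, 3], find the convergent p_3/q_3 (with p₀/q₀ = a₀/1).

871/51

Using pₖ = aₖpₖ₋₁ + pₖ₋₂, qₖ = aₖqₖ₋₁ + qₖ₋₂ (with p₋₁=1, p₋₂=0, q₋₁=0, q₋₂=1):
  k=0: a=17, p=17, q=1
  k=1: a=12, p=205, q=12
  k=2: a=1, p=222, q=13
  k=3: a=3, p=871, q=51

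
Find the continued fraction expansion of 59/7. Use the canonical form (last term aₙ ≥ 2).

59 = 8*7 + 3
7 = 2*3 + 1
3 = 3*1 + 0  (stop)
So 59/7 = [8; 2, 3].

[8; 2, 3]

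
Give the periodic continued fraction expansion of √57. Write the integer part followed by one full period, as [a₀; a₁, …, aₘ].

a₀ = ⌊√57⌋ = 7.
With m₀=0, d₀=1 and mₖ₊₁ = dₖaₖ − mₖ, dₖ₊₁ = (n − mₖ₊₁²)/dₖ, aₖ₊₁ = ⌊(a₀+mₖ₊₁)/dₖ₊₁⌋:
  k=1: m=7, d=8, a=1
  k=2: m=1, d=7, a=1
  k=3: m=6, d=3, a=4
  k=4: m=6, d=7, a=1
  k=5: m=1, d=8, a=1
  k=6: m=7, d=1, a=14
d=1 and a=2a₀=14 at k=6, so the next step gives (m, d) = (7, 8) again — its k=1 value — and the period has length 6.

[7; 1, 1, 4, 1, 1, 14]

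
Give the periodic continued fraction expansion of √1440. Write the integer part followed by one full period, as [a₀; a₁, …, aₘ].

[37; 1, 17, 1, 74]

a₀ = ⌊√1440⌋ = 37.
With m₀=0, d₀=1 and mₖ₊₁ = dₖaₖ − mₖ, dₖ₊₁ = (n − mₖ₊₁²)/dₖ, aₖ₊₁ = ⌊(a₀+mₖ₊₁)/dₖ₊₁⌋:
  k=1: m=37, d=71, a=1
  k=2: m=34, d=4, a=17
  k=3: m=34, d=71, a=1
  k=4: m=37, d=1, a=74
d=1 and a=2a₀=74 at k=4, so the next step gives (m, d) = (37, 71) again — its k=1 value — and the period has length 4.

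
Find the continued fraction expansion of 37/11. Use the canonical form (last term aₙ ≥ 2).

[3; 2, 1, 3]

37 = 3×11 + 4
11 = 2×4 + 3
4 = 1×3 + 1
3 = 3×1 + 0  (stop)
So 37/11 = [3; 2, 1, 3].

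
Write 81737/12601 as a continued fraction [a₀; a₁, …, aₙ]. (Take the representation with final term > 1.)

81737 = 6×12601 + 6131
12601 = 2×6131 + 339
6131 = 18×339 + 29
339 = 11×29 + 20
29 = 1×20 + 9
20 = 2×9 + 2
9 = 4×2 + 1
2 = 2×1 + 0  (stop)
So 81737/12601 = [6; 2, 18, 11, 1, 2, 4, 2].

[6; 2, 18, 11, 1, 2, 4, 2]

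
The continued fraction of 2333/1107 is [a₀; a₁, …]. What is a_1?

9

2333 = 2·1107 + 119   →  a_0 = 2
1107 = 9·119 + 36   →  a_1 = 9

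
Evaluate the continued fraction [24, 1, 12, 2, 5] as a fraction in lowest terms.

Fold from the inside: start with 5/1.
  2 + 1/5 = 11/5
  12 + 5/11 = 137/11
  1 + 11/137 = 148/137
  24 + 137/148 = 3689/148

3689/148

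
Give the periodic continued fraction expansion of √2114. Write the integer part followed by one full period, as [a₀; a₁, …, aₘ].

[45; 1, 44, 1, 90]

a₀ = ⌊√2114⌋ = 45.
With m₀=0, d₀=1 and mₖ₊₁ = dₖaₖ − mₖ, dₖ₊₁ = (n − mₖ₊₁²)/dₖ, aₖ₊₁ = ⌊(a₀+mₖ₊₁)/dₖ₊₁⌋:
  k=1: m=45, d=89, a=1
  k=2: m=44, d=2, a=44
  k=3: m=44, d=89, a=1
  k=4: m=45, d=1, a=90
d=1 and a=2a₀=90 at k=4, so the next step gives (m, d) = (45, 89) again — its k=1 value — and the period has length 4.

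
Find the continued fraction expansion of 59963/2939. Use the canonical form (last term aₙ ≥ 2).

59963 = 20·2939 + 1183
2939 = 2·1183 + 573
1183 = 2·573 + 37
573 = 15·37 + 18
37 = 2·18 + 1
18 = 18·1 + 0  (stop)
So 59963/2939 = [20; 2, 2, 15, 2, 18].

[20; 2, 2, 15, 2, 18]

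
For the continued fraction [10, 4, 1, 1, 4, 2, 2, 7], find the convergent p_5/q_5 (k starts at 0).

Using pₖ = aₖpₖ₋₁ + pₖ₋₂, qₖ = aₖqₖ₋₁ + qₖ₋₂ (with p₋₁=1, p₋₂=0, q₋₁=0, q₋₂=1):
  k=0: a=10, p=10, q=1
  k=1: a=4, p=41, q=4
  k=2: a=1, p=51, q=5
  k=3: a=1, p=92, q=9
  k=4: a=4, p=419, q=41
  k=5: a=2, p=930, q=91

930/91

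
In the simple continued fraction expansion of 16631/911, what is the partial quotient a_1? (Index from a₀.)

16631 = 18·911 + 233   →  a_0 = 18
911 = 3·233 + 212   →  a_1 = 3

3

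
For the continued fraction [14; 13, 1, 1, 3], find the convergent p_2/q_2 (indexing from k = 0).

197/14

Using pₖ = aₖpₖ₋₁ + pₖ₋₂, qₖ = aₖqₖ₋₁ + qₖ₋₂ (with p₋₁=1, p₋₂=0, q₋₁=0, q₋₂=1):
  k=0: a=14, p=14, q=1
  k=1: a=13, p=183, q=13
  k=2: a=1, p=197, q=14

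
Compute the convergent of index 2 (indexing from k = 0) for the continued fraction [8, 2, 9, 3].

Using pₖ = aₖpₖ₋₁ + pₖ₋₂, qₖ = aₖqₖ₋₁ + qₖ₋₂ (with p₋₁=1, p₋₂=0, q₋₁=0, q₋₂=1):
  k=0: a=8, p=8, q=1
  k=1: a=2, p=17, q=2
  k=2: a=9, p=161, q=19

161/19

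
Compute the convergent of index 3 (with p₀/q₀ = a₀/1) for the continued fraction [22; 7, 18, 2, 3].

Using pₖ = aₖpₖ₋₁ + pₖ₋₂, qₖ = aₖqₖ₋₁ + qₖ₋₂ (with p₋₁=1, p₋₂=0, q₋₁=0, q₋₂=1):
  k=0: a=22, p=22, q=1
  k=1: a=7, p=155, q=7
  k=2: a=18, p=2812, q=127
  k=3: a=2, p=5779, q=261

5779/261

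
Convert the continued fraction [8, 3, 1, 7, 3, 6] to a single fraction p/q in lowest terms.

Fold from the inside: start with 6/1.
  3 + 1/6 = 19/6
  7 + 6/19 = 139/19
  1 + 19/139 = 158/139
  3 + 139/158 = 613/158
  8 + 158/613 = 5062/613

5062/613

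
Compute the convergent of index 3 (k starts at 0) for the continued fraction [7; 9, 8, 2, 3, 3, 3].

Using pₖ = aₖpₖ₋₁ + pₖ₋₂, qₖ = aₖqₖ₋₁ + qₖ₋₂ (with p₋₁=1, p₋₂=0, q₋₁=0, q₋₂=1):
  k=0: a=7, p=7, q=1
  k=1: a=9, p=64, q=9
  k=2: a=8, p=519, q=73
  k=3: a=2, p=1102, q=155

1102/155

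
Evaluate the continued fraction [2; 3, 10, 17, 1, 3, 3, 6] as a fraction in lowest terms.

Using pₖ = aₖpₖ₋₁ + pₖ₋₂ and qₖ = aₖqₖ₋₁ + qₖ₋₂:
  k=0: a=2, p=2, q=1
  k=1: a=3, p=7, q=3
  k=2: a=10, p=72, q=31
  k=3: a=17, p=1231, q=530
  k=4: a=1, p=1303, q=561
  k=5: a=3, p=5140, q=2213
  k=6: a=3, p=16723, q=7200
  k=7: a=6, p=105478, q=45413

105478/45413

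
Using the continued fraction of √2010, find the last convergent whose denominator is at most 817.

√2010 = [44; 1, 4, 1, 88, …] (period length 4).
Convergents:
  p_0/q_0 = 44/1
  p_1/q_1 = 45/1
  p_2/q_2 = 224/5
  p_3/q_3 = 269/6
  p_4/q_4 = 23896/533
  p_5/q_5 = 24165/539
  p_6/q_6 = 120556/2689
q_5 = 539 ≤ 817 < 2689 = q_6, so the answer is 24165/539.

24165/539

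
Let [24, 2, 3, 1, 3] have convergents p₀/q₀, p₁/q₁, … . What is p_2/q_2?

171/7

Using pₖ = aₖpₖ₋₁ + pₖ₋₂, qₖ = aₖqₖ₋₁ + qₖ₋₂ (with p₋₁=1, p₋₂=0, q₋₁=0, q₋₂=1):
  k=0: a=24, p=24, q=1
  k=1: a=2, p=49, q=2
  k=2: a=3, p=171, q=7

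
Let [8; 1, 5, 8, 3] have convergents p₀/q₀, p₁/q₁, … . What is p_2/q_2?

53/6

Using pₖ = aₖpₖ₋₁ + pₖ₋₂, qₖ = aₖqₖ₋₁ + qₖ₋₂ (with p₋₁=1, p₋₂=0, q₋₁=0, q₋₂=1):
  k=0: a=8, p=8, q=1
  k=1: a=1, p=9, q=1
  k=2: a=5, p=53, q=6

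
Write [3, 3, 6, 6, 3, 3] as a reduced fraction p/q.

Using pₖ = aₖpₖ₋₁ + pₖ₋₂ and qₖ = aₖqₖ₋₁ + qₖ₋₂:
  k=0: a=3, p=3, q=1
  k=1: a=3, p=10, q=3
  k=2: a=6, p=63, q=19
  k=3: a=6, p=388, q=117
  k=4: a=3, p=1227, q=370
  k=5: a=3, p=4069, q=1227

4069/1227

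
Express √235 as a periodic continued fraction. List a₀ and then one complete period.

[15; 3, 30]

a₀ = ⌊√235⌋ = 15.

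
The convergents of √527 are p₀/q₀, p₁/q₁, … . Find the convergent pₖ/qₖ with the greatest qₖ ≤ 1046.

23737/1034

√527 = [22; 1, 21, 1, 44, …] (period length 4).
Convergents:
  p_0/q_0 = 22/1
  p_1/q_1 = 23/1
  p_2/q_2 = 505/22
  p_3/q_3 = 528/23
  p_4/q_4 = 23737/1034
  p_5/q_5 = 24265/1057
q_4 = 1034 ≤ 1046 < 1057 = q_5, so the answer is 23737/1034.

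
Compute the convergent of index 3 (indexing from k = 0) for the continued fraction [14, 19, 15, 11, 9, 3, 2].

44476/3165

Using pₖ = aₖpₖ₋₁ + pₖ₋₂, qₖ = aₖqₖ₋₁ + qₖ₋₂ (with p₋₁=1, p₋₂=0, q₋₁=0, q₋₂=1):
  k=0: a=14, p=14, q=1
  k=1: a=19, p=267, q=19
  k=2: a=15, p=4019, q=286
  k=3: a=11, p=44476, q=3165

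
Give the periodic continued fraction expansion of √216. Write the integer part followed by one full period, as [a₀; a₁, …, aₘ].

[14; 1, 2, 3, 2, 1, 28]

a₀ = ⌊√216⌋ = 14.
With m₀=0, d₀=1 and mₖ₊₁ = dₖaₖ − mₖ, dₖ₊₁ = (n − mₖ₊₁²)/dₖ, aₖ₊₁ = ⌊(a₀+mₖ₊₁)/dₖ₊₁⌋:
  k=1: m=14, d=20, a=1
  k=2: m=6, d=9, a=2
  k=3: m=12, d=8, a=3
  k=4: m=12, d=9, a=2
  k=5: m=6, d=20, a=1
  k=6: m=14, d=1, a=28
d=1 and a=2a₀=28 at k=6, so the next step gives (m, d) = (14, 20) again — its k=1 value — and the period has length 6.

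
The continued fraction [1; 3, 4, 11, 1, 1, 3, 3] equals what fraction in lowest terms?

Using pₖ = aₖpₖ₋₁ + pₖ₋₂ and qₖ = aₖqₖ₋₁ + qₖ₋₂:
  k=0: a=1, p=1, q=1
  k=1: a=3, p=4, q=3
  k=2: a=4, p=17, q=13
  k=3: a=11, p=191, q=146
  k=4: a=1, p=208, q=159
  k=5: a=1, p=399, q=305
  k=6: a=3, p=1405, q=1074
  k=7: a=3, p=4614, q=3527

4614/3527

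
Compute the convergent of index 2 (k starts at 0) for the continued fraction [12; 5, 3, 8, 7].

Using pₖ = aₖpₖ₋₁ + pₖ₋₂, qₖ = aₖqₖ₋₁ + qₖ₋₂ (with p₋₁=1, p₋₂=0, q₋₁=0, q₋₂=1):
  k=0: a=12, p=12, q=1
  k=1: a=5, p=61, q=5
  k=2: a=3, p=195, q=16

195/16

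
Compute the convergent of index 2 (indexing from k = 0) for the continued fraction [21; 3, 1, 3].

Using pₖ = aₖpₖ₋₁ + pₖ₋₂, qₖ = aₖqₖ₋₁ + qₖ₋₂ (with p₋₁=1, p₋₂=0, q₋₁=0, q₋₂=1):
  k=0: a=21, p=21, q=1
  k=1: a=3, p=64, q=3
  k=2: a=1, p=85, q=4

85/4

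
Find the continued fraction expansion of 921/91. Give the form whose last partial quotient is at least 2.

921 = 10×91 + 11
91 = 8×11 + 3
11 = 3×3 + 2
3 = 1×2 + 1
2 = 2×1 + 0  (stop)
So 921/91 = [10; 8, 3, 1, 2].

[10; 8, 3, 1, 2]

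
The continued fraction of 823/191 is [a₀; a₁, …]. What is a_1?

3

823 = 4·191 + 59   →  a_0 = 4
191 = 3·59 + 14   →  a_1 = 3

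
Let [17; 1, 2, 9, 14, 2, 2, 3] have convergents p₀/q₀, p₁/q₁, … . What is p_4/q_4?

Using pₖ = aₖpₖ₋₁ + pₖ₋₂, qₖ = aₖqₖ₋₁ + qₖ₋₂ (with p₋₁=1, p₋₂=0, q₋₁=0, q₋₂=1):
  k=0: a=17, p=17, q=1
  k=1: a=1, p=18, q=1
  k=2: a=2, p=53, q=3
  k=3: a=9, p=495, q=28
  k=4: a=14, p=6983, q=395

6983/395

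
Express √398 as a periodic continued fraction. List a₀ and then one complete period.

[19; 1, 18, 1, 38]

a₀ = ⌊√398⌋ = 19.
With m₀=0, d₀=1 and mₖ₊₁ = dₖaₖ − mₖ, dₖ₊₁ = (n − mₖ₊₁²)/dₖ, aₖ₊₁ = ⌊(a₀+mₖ₊₁)/dₖ₊₁⌋:
  k=1: m=19, d=37, a=1
  k=2: m=18, d=2, a=18
  k=3: m=18, d=37, a=1
  k=4: m=19, d=1, a=38
d=1 and a=2a₀=38 at k=4, so the next step gives (m, d) = (19, 37) again — its k=1 value — and the period has length 4.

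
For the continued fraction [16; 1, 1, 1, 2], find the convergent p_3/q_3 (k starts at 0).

Using pₖ = aₖpₖ₋₁ + pₖ₋₂, qₖ = aₖqₖ₋₁ + qₖ₋₂ (with p₋₁=1, p₋₂=0, q₋₁=0, q₋₂=1):
  k=0: a=16, p=16, q=1
  k=1: a=1, p=17, q=1
  k=2: a=1, p=33, q=2
  k=3: a=1, p=50, q=3

50/3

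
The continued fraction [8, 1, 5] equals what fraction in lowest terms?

53/6

Fold from the inside: start with 5/1.
  1 + 1/5 = 6/5
  8 + 5/6 = 53/6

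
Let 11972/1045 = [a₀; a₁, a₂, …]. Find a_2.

11972 = 11·1045 + 477   →  a_0 = 11
1045 = 2·477 + 91   →  a_1 = 2
477 = 5·91 + 22   →  a_2 = 5

5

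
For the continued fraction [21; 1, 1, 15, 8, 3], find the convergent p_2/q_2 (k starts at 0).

43/2

Using pₖ = aₖpₖ₋₁ + pₖ₋₂, qₖ = aₖqₖ₋₁ + qₖ₋₂ (with p₋₁=1, p₋₂=0, q₋₁=0, q₋₂=1):
  k=0: a=21, p=21, q=1
  k=1: a=1, p=22, q=1
  k=2: a=1, p=43, q=2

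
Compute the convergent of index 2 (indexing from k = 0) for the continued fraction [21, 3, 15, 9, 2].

Using pₖ = aₖpₖ₋₁ + pₖ₋₂, qₖ = aₖqₖ₋₁ + qₖ₋₂ (with p₋₁=1, p₋₂=0, q₋₁=0, q₋₂=1):
  k=0: a=21, p=21, q=1
  k=1: a=3, p=64, q=3
  k=2: a=15, p=981, q=46

981/46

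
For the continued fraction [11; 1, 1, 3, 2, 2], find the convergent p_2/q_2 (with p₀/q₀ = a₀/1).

23/2

Using pₖ = aₖpₖ₋₁ + pₖ₋₂, qₖ = aₖqₖ₋₁ + qₖ₋₂ (with p₋₁=1, p₋₂=0, q₋₁=0, q₋₂=1):
  k=0: a=11, p=11, q=1
  k=1: a=1, p=12, q=1
  k=2: a=1, p=23, q=2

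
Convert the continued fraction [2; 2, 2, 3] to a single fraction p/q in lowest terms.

Using pₖ = aₖpₖ₋₁ + pₖ₋₂ and qₖ = aₖqₖ₋₁ + qₖ₋₂:
  k=0: a=2, p=2, q=1
  k=1: a=2, p=5, q=2
  k=2: a=2, p=12, q=5
  k=3: a=3, p=41, q=17

41/17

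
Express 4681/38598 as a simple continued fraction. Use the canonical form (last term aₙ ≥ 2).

4681 = 0·38598 + 4681
38598 = 8·4681 + 1150
4681 = 4·1150 + 81
1150 = 14·81 + 16
81 = 5·16 + 1
16 = 16·1 + 0  (stop)
So 4681/38598 = [0; 8, 4, 14, 5, 16].

[0; 8, 4, 14, 5, 16]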